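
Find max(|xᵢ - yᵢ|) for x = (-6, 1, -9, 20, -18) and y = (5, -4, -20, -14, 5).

max(|x_i - y_i|) = max(|-6 - 5|, |1 - (-4)|, |-9 - (-20)|, |20 - (-14)|, |-18 - 5|) = max(11, 5, 11, 34, 23) = 34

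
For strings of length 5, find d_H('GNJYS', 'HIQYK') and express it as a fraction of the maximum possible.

Differing positions: 1, 2, 3, 5. Hamming distance = 4. The maximum possible Hamming distance for length-5 strings is 5, so d_H/5 = 4/5 = 0.8.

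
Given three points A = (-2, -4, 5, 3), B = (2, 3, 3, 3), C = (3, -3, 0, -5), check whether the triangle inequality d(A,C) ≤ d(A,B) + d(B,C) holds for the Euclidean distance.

d(A,B) = √(4² + 7² + 2² + 0²) = √69 ≈ 8.3066, d(B,C) = √(1² + 6² + 3² + 8²) = √110 ≈ 10.4881, d(A,C) = √(5² + 1² + 5² + 8²) = √115 ≈ 10.7238.
d(A,C) ≈ 10.7238 ≤ 8.3066 + 10.4881 = 18.7947. Triangle inequality is satisfied.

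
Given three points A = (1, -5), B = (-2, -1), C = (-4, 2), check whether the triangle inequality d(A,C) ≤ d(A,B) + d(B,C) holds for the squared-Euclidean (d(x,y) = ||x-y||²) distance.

d(A,B) = 3² + 4² = 25, d(B,C) = 2² + 3² = 13, d(A,C) = 5² + 7² = 74.
d(A,C) = 74 > 25 + 13 = 38. Triangle inequality is VIOLATED. (Squared-Euclidean is not a metric — this is a counterexample.)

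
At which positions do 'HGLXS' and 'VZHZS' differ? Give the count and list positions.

Differing positions: 1, 2, 3, 4. Hamming distance = 4.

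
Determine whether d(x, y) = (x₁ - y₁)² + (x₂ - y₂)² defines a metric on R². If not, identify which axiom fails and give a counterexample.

No. The squared Euclidean distance fails the triangle inequality. Counterexample: x = (0, 0), y = (5, 5), z = (10, 10). d(x,z) = 10² + 10² = 200, but d(x,y) + d(y,z) = (5² + 5²) + (5² + 5²) = 50 + 50 = 100. Since 200 > 100, the triangle inequality is violated. (Note: √d, the ordinary Euclidean distance, IS a metric.)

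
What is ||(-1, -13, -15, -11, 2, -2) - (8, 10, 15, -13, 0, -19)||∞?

max(|x_i - y_i|) = max(|-1 - 8|, |-13 - 10|, |-15 - 15|, |-11 - (-13)|, |2 - 0|, |-2 - (-19)|) = max(9, 23, 30, 2, 2, 17) = 30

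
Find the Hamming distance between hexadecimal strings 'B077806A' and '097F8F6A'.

Differing positions: 1, 2, 4, 6. Hamming distance = 4.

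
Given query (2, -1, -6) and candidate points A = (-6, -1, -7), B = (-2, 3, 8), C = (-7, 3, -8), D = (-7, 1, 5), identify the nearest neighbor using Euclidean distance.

Distances: d(A) ≈ 8.0623, d(B) ≈ 15.0997, d(C) ≈ 10.0499, d(D) ≈ 14.3527. Nearest: A = (-6, -1, -7) with distance 8.0623.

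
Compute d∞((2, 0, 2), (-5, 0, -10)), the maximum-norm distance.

max(|x_i - y_i|) = max(|2 - (-5)|, |0 - 0|, |2 - (-10)|) = max(7, 0, 12) = 12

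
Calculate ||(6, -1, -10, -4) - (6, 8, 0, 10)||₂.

√(Σ(x_i - y_i)²) = √((6 - 6)² + (-1 - 8)² + (-10 - 0)² + (-4 - 10)²)
= √(0² + (-9)² + (-10)² + (-14)²) = √(0 + 81 + 100 + 196) = √377 ≈ 19.4165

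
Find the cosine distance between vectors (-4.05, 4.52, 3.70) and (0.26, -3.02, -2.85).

With u = (-4.05, 4.52, 3.70), v = (0.26, -3.02, -2.85):
u·v = (-4.05)·0.26 + 4.52·(-3.02) + 3.7·(-2.85) = (-1.053) + (-13.6504) + (-10.545) = -25.2484.
|u| = √((-4.05)² + 4.52² + 3.7²) = √(16.4025 + 20.4304 + 13.69) = √50.5229, |v| = √(0.26² + (-3.02)² + (-2.85)²) = √(0.0676 + 9.1204 + 8.1225) = √17.3105.
cos θ = (u·v)/(|u||v|) = -25.2484/(√50.5229·√17.3105) ≈ -0.8538
Cosine distance = 1 - cos θ ≈ 1 - (-0.8538) = 1.8538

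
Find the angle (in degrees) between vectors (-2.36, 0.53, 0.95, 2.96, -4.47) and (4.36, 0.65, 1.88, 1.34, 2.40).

With u = (-2.36, 0.53, 0.95, 2.96, -4.47), v = (4.36, 0.65, 1.88, 1.34, 2.40):
u·v = (-2.36)·4.36 + 0.53·0.65 + 0.95·1.88 + 2.96·1.34 + (-4.47)·2.4 = (-10.2896) + 0.3445 + 1.786 + 3.9664 + (-10.728) = -14.9207.
|u| = √((-2.36)² + 0.53² + 0.95² + 2.96² + (-4.47)²) = √(5.5696 + 0.2809 + 0.9025 + 8.7616 + 19.9809) = √35.4955, |v| = √(4.36² + 0.65² + 1.88² + 1.34² + 2.4²) = √(19.0096 + 0.4225 + 3.5344 + 1.7956 + 5.76) = √30.5221.
cos θ = (u·v)/(|u||v|) = -14.9207/(√35.4955·√30.5221) ≈ -0.45331
θ = arccos(-0.45331) ≈ 116.96°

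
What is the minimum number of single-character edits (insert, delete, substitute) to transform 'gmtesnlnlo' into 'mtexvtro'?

Let D[i][j] be the edit distance between the first i characters of 'gmtesnlnlo' and the first j characters of 'mtexvtro', with D[i][0] = i, D[0][j] = j, and D[i][j] = D[i-1][j-1] if the characters match, else 1 + min(D[i-1][j], D[i][j-1], D[i-1][j-1]). Filling the table (rows: prefixes of 'gmtesnlnlo', columns: prefixes of 'mtexvtro'):
     ε  m  t  e  x  v  t  r  o
  ε  0  1  2  3  4  5  6  7  8
  g  1  1  2  3  4  5  6  7  8
  m  2  1  2  3  4  5  6  7  8
  t  3  2  1  2  3  4  5  6  7
  e  4  3  2  1  2  3  4  5  6
  s  5  4  3  2  2  3  4  5  6
  n  6  5  4  3  3  3  4  5  6
  l  7  6  5  4  4  4  4  5  6
  n  8  7  6  5  5  5  5  5  6
  l  9  8  7  6  6  6  6  6  6
  o 10  9  8  7  7  7  7  7  6
The bottom-right entry gives D[10][8] = 6, so no sequence of fewer than 6 edits works. Backtracking through the table gives one optimal edit sequence (6 edits):
  gmtesnlnlo → mtesnlnlo (del g @1)
  mtesnlnlo → mtenlnlo (del s @4)
  mtenlnlo → mtexlnlo (sub n→x @4)
  mtexlnlo → mtexvnlo (sub l→v @5)
  mtexvnlo → mtexvtlo (sub n→t @6)
  mtexvtlo → mtexvtro (sub l→r @7)
Edit distance = 6.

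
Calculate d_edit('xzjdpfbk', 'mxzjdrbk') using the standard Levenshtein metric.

Let D[i][j] be the edit distance between the first i characters of 'xzjdpfbk' and the first j characters of 'mxzjdrbk', with D[i][0] = i, D[0][j] = j, and D[i][j] = D[i-1][j-1] if the characters match, else 1 + min(D[i-1][j], D[i][j-1], D[i-1][j-1]). Filling the table (rows: prefixes of 'xzjdpfbk', columns: prefixes of 'mxzjdrbk'):
     ε  m  x  z  j  d  r  b  k
  ε  0  1  2  3  4  5  6  7  8
  x  1  1  1  2  3  4  5  6  7
  z  2  2  2  1  2  3  4  5  6
  j  3  3  3  2  1  2  3  4  5
  d  4  4  4  3  2  1  2  3  4
  p  5  5  5  4  3  2  2  3  4
  f  6  6  6  5  4  3  3  3  4
  b  7  7  7  6  5  4  4  3  4
  k  8  8  8  7  6  5  5  4  3
The bottom-right entry gives D[8][8] = 3, so no sequence of fewer than 3 edits works. Backtracking through the table gives one optimal edit sequence (3 edits):
  xzjdpfbk → mxzjdpfbk (ins m @1)
  mxzjdpfbk → mxzjdfbk (del p @6)
  mxzjdfbk → mxzjdrbk (sub f→r @6)
Edit distance = 3.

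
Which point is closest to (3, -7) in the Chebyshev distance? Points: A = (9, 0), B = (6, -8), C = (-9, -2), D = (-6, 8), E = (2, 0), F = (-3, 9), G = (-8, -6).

Distances: d(A) = 7, d(B) = 3, d(C) = 12, d(D) = 15, d(E) = 7, d(F) = 16, d(G) = 11. Nearest: B = (6, -8) with distance 3.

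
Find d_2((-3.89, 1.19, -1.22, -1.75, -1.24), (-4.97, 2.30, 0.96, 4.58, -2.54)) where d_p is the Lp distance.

(Σ|x_i - y_i|^2)^(1/2) = (|-3.89 - (-4.97)|^2 + |1.19 - 2.3|^2 + |-1.22 - 0.96|^2 + |-1.75 - 4.58|^2 + |-1.24 - (-2.54)|^2)^(1/2)
= (1.08^2 + 1.11^2 + 2.18^2 + 6.33^2 + 1.3^2)^(1/2) = (1.1664 + 1.2321 + 4.7524 + 40.0689 + 1.69)^(1/2) = (48.9098)^(1/2) ≈ 6.9936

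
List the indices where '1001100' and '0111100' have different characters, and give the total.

Differing positions: 1, 2, 3. Hamming distance = 3.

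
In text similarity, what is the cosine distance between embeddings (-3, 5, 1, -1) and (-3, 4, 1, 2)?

With u = (-3, 5, 1, -1), v = (-3, 4, 1, 2):
u·v = (-3)·(-3) + 5·4 + 1·1 + (-1)·2 = 9 + 20 + 1 + (-2) = 28.
|u| = √((-3)² + 5² + 1² + (-1)²) = √36, |v| = √((-3)² + 4² + 1² + 2²) = √30, so |u||v| = √(36·30) = √1080.
cos θ = (u·v)/(|u||v|) = 28/√1080 ≈ 0.852
Cosine distance = 1 - cos θ ≈ 1 - 0.852 = 0.148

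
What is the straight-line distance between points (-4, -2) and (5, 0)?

√(Σ(x_i - y_i)²) = √((-4 - 5)² + (-2 - 0)²)
= √((-9)² + (-2)²) = √(81 + 4) = √85 ≈ 9.2195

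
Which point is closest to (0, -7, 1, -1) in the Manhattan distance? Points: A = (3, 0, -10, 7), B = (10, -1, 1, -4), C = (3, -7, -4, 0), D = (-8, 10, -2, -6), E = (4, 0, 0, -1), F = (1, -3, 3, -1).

Distances: d(A) = 29, d(B) = 19, d(C) = 9, d(D) = 33, d(E) = 12, d(F) = 7. Nearest: F = (1, -3, 3, -1) with distance 7.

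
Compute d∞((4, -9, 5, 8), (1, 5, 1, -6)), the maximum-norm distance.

max(|x_i - y_i|) = max(|4 - 1|, |-9 - 5|, |5 - 1|, |8 - (-6)|) = max(3, 14, 4, 14) = 14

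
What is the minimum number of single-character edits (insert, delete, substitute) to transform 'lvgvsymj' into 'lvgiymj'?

Let D[i][j] be the edit distance between the first i characters of 'lvgvsymj' and the first j characters of 'lvgiymj', with D[i][0] = i, D[0][j] = j, and D[i][j] = D[i-1][j-1] if the characters match, else 1 + min(D[i-1][j], D[i][j-1], D[i-1][j-1]). Filling the table (rows: prefixes of 'lvgvsymj', columns: prefixes of 'lvgiymj'):
     ε  l  v  g  i  y  m  j
  ε  0  1  2  3  4  5  6  7
  l  1  0  1  2  3  4  5  6
  v  2  1  0  1  2  3  4  5
  g  3  2  1  0  1  2  3  4
  v  4  3  2  1  1  2  3  4
  s  5  4  3  2  2  2  3  4
  y  6  5  4  3  3  2  3  4
  m  7  6  5  4  4  3  2  3
  j  8  7  6  5  5  4  3  2
The bottom-right entry gives D[8][7] = 2, so no sequence of fewer than 2 edits works. Backtracking through the table gives one optimal edit sequence (2 edits):
  lvgvsymj → lvgsymj (del v @4)
  lvgsymj → lvgiymj (sub s→i @4)
Edit distance = 2.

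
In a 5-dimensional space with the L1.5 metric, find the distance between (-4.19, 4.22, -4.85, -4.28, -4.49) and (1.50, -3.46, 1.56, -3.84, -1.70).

(Σ|x_i - y_i|^1.5)^(1/1.5) = (|-4.19 - 1.5|^1.5 + |4.22 - (-3.46)|^1.5 + |-4.85 - 1.56|^1.5 + |-4.28 - (-3.84)|^1.5 + |-4.49 - (-1.7)|^1.5)^(1/1.5)
= (5.69^1.5 + 7.68^1.5 + 6.41^1.5 + 0.44^1.5 + 2.79^1.5)^(1/1.5) ≈ (13.5728 + 21.2834 + 16.2288 + 0.2919 + 4.6602)^(1/1.5) = (56.0371)^(1/1.5) ≈ 14.6437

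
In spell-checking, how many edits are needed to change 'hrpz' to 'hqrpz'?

Let D[i][j] be the edit distance between the first i characters of 'hrpz' and the first j characters of 'hqrpz', with D[i][0] = i, D[0][j] = j, and D[i][j] = D[i-1][j-1] if the characters match, else 1 + min(D[i-1][j], D[i][j-1], D[i-1][j-1]). Filling the table (rows: prefixes of 'hrpz', columns: prefixes of 'hqrpz'):
     ε  h  q  r  p  z
  ε  0  1  2  3  4  5
  h  1  0  1  2  3  4
  r  2  1  1  1  2  3
  p  3  2  2  2  1  2
  z  4  3  3  3  2  1
The bottom-right entry gives D[4][5] = 1, so no sequence of fewer than 1 edit works. Backtracking through the table gives one optimal edit sequence (1 edit):
  hrpz → hqrpz (ins q @2)
Edit distance = 1.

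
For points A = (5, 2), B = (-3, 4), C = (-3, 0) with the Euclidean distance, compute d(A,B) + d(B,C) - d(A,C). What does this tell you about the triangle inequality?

d(A,B) = √(8² + 2²) = √68 ≈ 8.2462, d(B,C) = √(0² + 4²) = √16 = 4, d(A,C) = √(8² + 2²) = √68 ≈ 8.2462.
d(A,B) + d(B,C) - d(A,C) = 8.2462 + 4 - 8.2462 = 12.2462 - 8.2462 = 4. This is ≥ 0, so the triangle inequality holds for these points.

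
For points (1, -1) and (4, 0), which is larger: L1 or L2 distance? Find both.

L1 = |1 - 4| + |-1 - 0| = 3 + 1 = 4
L2 = √(3² + 1²) = √10 ≈ 3.1623
L1 ≥ L2 always (equality iff movement is along one axis); L1 > L2 here.
Ratio L1/L2 = 4/√10 ≈ 1.2649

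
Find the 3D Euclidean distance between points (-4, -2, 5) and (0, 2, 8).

√(Σ(x_i - y_i)²) = √((-4 - 0)² + (-2 - 2)² + (5 - 8)²)
= √((-4)² + (-4)² + (-3)²) = √(16 + 16 + 9) = √41 ≈ 6.4031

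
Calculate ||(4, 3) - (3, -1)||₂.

√(Σ(x_i - y_i)²) = √((4 - 3)² + (3 - (-1))²)
= √(1² + 4²) = √(1 + 16) = √17 ≈ 4.1231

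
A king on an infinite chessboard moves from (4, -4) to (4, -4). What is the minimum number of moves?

max(|x_i - y_i|) = max(|4 - 4|, |-4 - (-4)|) = max(0, 0) = 0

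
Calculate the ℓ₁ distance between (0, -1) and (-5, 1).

Σ|x_i - y_i| = |0 - (-5)| + |-1 - 1| = 5 + 2 = 7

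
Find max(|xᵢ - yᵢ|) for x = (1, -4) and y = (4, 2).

max(|x_i - y_i|) = max(|1 - 4|, |-4 - 2|) = max(3, 6) = 6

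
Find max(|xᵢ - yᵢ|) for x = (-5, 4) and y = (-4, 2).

max(|x_i - y_i|) = max(|-5 - (-4)|, |4 - 2|) = max(1, 2) = 2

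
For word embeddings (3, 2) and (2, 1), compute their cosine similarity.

With u = (3, 2), v = (2, 1):
u·v = 3·2 + 2·1 = 6 + 2 = 8.
|u| = √(3² + 2²) = √13, |v| = √(2² + 1²) = √5, so |u||v| = √(13·5) = √65.
cos θ = (u·v)/(|u||v|) = 8/√65 ≈ 0.9923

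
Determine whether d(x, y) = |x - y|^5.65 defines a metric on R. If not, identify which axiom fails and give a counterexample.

No. d(x,y) = |x-y|^5.65 fails the triangle inequality since p = 5.65 > 1. Counterexample: x = -3, y = -1, z = 2. d(x,z) = |-3 - 2|^5.65 = 5^5.65 ≈ 8895.7081, but d(x,y) + d(y,z) = 2^5.65 + 3^5.65 ≈ 50.2134 + 496.2895 = 546.5029. Since 8895.7081 > 546.5029, the triangle inequality is violated.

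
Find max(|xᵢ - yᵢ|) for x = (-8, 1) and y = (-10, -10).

max(|x_i - y_i|) = max(|-8 - (-10)|, |1 - (-10)|) = max(2, 11) = 11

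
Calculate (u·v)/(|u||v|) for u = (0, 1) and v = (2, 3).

With u = (0, 1), v = (2, 3):
u·v = 0·2 + 1·3 = 0 + 3 = 3.
|u| = √(0² + 1²) = √1, |v| = √(2² + 3²) = √13, so |u||v| = √(1·13) = √13.
cos θ = (u·v)/(|u||v|) = 3/√13 ≈ 0.8321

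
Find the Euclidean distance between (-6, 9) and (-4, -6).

√(Σ(x_i - y_i)²) = √((-6 - (-4))² + (9 - (-6))²)
= √((-2)² + 15²) = √(4 + 225) = √229 ≈ 15.1327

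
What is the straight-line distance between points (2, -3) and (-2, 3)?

√(Σ(x_i - y_i)²) = √((2 - (-2))² + (-3 - 3)²)
= √(4² + (-6)²) = √(16 + 36) = √52 ≈ 7.2111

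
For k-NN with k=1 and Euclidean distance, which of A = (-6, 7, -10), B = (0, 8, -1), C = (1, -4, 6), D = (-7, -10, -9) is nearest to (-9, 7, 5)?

Distances: d(A) ≈ 15.2971, d(B) ≈ 10.8628, d(C) ≈ 14.8997, d(D) ≈ 22.1133. Nearest: B = (0, 8, -1) with distance 10.8628.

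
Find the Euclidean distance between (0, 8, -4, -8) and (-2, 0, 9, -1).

√(Σ(x_i - y_i)²) = √((0 - (-2))² + (8 - 0)² + (-4 - 9)² + (-8 - (-1))²)
= √(2² + 8² + (-13)² + (-7)²) = √(4 + 64 + 169 + 49) = √286 ≈ 16.9115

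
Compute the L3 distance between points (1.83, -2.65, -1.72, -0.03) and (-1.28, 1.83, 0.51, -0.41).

(Σ|x_i - y_i|^3)^(1/3) = (|1.83 - (-1.28)|^3 + |-2.65 - 1.83|^3 + |-1.72 - 0.51|^3 + |-0.03 - (-0.41)|^3)^(1/3)
= (3.11^3 + 4.48^3 + 2.23^3 + 0.38^3)^(1/3) ≈ (30.0802 + 89.9154 + 11.0896 + 0.0549)^(1/3) = (131.1401)^(1/3) ≈ 5.0806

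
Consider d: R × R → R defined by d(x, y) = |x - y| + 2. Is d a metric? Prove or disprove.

No. d fails identity of indiscernibles (specifically d(x,x) = 0): d(4, 4) = |4 - 4| + 2 = 0 + 2 = 2 ≠ 0.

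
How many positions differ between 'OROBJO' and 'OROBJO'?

Differing positions: none. Hamming distance = 0.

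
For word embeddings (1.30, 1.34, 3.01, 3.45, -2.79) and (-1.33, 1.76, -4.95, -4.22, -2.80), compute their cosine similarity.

With u = (1.30, 1.34, 3.01, 3.45, -2.79), v = (-1.33, 1.76, -4.95, -4.22, -2.80):
u·v = 1.3·(-1.33) + 1.34·1.76 + 3.01·(-4.95) + 3.45·(-4.22) + (-2.79)·(-2.8) = (-1.729) + 2.3584 + (-14.8995) + (-14.559) + 7.812 = -21.0171.
|u| = √(1.3² + 1.34² + 3.01² + 3.45² + (-2.79)²) = √(1.69 + 1.7956 + 9.0601 + 11.9025 + 7.7841) = √32.2323, |v| = √((-1.33)² + 1.76² + (-4.95)² + (-4.22)² + (-2.8)²) = √(1.7689 + 3.0976 + 24.5025 + 17.8084 + 7.84) = √55.0174.
cos θ = (u·v)/(|u||v|) = -21.0171/(√32.2323·√55.0174) ≈ -0.4991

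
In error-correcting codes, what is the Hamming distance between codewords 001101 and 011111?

Differing positions: 2, 5. Hamming distance = 2.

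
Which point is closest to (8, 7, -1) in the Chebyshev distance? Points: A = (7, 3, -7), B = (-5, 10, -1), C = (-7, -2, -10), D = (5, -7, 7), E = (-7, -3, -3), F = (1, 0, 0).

Distances: d(A) = 6, d(B) = 13, d(C) = 15, d(D) = 14, d(E) = 15, d(F) = 7. Nearest: A = (7, 3, -7) with distance 6.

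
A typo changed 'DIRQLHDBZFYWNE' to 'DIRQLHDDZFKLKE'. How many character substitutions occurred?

Differing positions: 8, 11, 12, 13. Hamming distance = 4.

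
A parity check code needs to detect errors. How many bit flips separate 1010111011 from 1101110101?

Differing positions: 2, 3, 4, 7, 8, 9. Hamming distance = 6.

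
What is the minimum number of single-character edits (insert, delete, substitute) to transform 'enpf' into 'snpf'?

Let D[i][j] be the edit distance between the first i characters of 'enpf' and the first j characters of 'snpf', with D[i][0] = i, D[0][j] = j, and D[i][j] = D[i-1][j-1] if the characters match, else 1 + min(D[i-1][j], D[i][j-1], D[i-1][j-1]). Filling the table (rows: prefixes of 'enpf', columns: prefixes of 'snpf'):
     ε  s  n  p  f
  ε  0  1  2  3  4
  e  1  1  2  3  4
  n  2  2  1  2  3
  p  3  3  2  1  2
  f  4  4  3  2  1
The bottom-right entry gives D[4][4] = 1, so no sequence of fewer than 1 edit works. Backtracking through the table gives one optimal edit sequence (1 edit):
  enpf → snpf (sub e→s @1)
Edit distance = 1.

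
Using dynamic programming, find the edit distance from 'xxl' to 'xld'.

Let D[i][j] be the edit distance between the first i characters of 'xxl' and the first j characters of 'xld', with D[i][0] = i, D[0][j] = j, and D[i][j] = D[i-1][j-1] if the characters match, else 1 + min(D[i-1][j], D[i][j-1], D[i-1][j-1]). Filling the table (rows: prefixes of 'xxl', columns: prefixes of 'xld'):
     ε  x  l  d
  ε  0  1  2  3
  x  1  0  1  2
  x  2  1  1  2
  l  3  2  1  2
The bottom-right entry gives D[3][3] = 2, so no sequence of fewer than 2 edits works. Backtracking through the table gives one optimal edit sequence (2 edits):
  xxl → xll (sub x→l @2)
  xll → xld (sub l→d @3)
Edit distance = 2.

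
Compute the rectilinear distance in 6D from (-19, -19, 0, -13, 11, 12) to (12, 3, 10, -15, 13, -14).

Σ|x_i - y_i| = |-19 - 12| + |-19 - 3| + |0 - 10| + |-13 - (-15)| + |11 - 13| + |12 - (-14)| = 31 + 22 + 10 + 2 + 2 + 26 = 93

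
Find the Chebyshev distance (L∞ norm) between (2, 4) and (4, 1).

max(|x_i - y_i|) = max(|2 - 4|, |4 - 1|) = max(2, 3) = 3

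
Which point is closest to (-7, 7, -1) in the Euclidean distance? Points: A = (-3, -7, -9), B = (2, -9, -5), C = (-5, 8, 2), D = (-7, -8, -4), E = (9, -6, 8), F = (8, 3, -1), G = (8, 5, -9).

Distances: d(A) ≈ 16.6132, d(B) ≈ 18.7883, d(C) ≈ 3.7417, d(D) ≈ 15.2971, d(E) ≈ 22.4944, d(F) ≈ 15.5242, d(G) ≈ 17.1172. Nearest: C = (-5, 8, 2) with distance 3.7417.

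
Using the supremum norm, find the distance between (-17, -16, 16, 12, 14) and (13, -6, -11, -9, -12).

max(|x_i - y_i|) = max(|-17 - 13|, |-16 - (-6)|, |16 - (-11)|, |12 - (-9)|, |14 - (-12)|) = max(30, 10, 27, 21, 26) = 30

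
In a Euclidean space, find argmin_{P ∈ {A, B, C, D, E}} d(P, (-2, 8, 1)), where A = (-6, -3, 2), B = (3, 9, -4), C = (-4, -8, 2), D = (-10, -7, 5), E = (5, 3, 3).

Distances: d(A) ≈ 11.7473, d(B) ≈ 7.1414, d(C) ≈ 16.1555, d(D) ≈ 17.4642, d(E) ≈ 8.8318. Nearest: B = (3, 9, -4) with distance 7.1414.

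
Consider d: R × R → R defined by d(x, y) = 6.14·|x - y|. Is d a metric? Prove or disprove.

Yes. Since |x - y| is a metric on R and 6.14 > 0, the positive scalar multiple 6.14·|x - y| is also a metric: scaling by a positive constant preserves non-negativity, identity (d=0 ⟺ |x-y|=0 ⟺ x=y), symmetry, and the triangle inequality.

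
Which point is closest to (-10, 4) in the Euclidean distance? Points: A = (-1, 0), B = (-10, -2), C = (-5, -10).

Distances: d(A) ≈ 9.8489, d(B) = 6, d(C) ≈ 14.8661. Nearest: B = (-10, -2) with distance 6.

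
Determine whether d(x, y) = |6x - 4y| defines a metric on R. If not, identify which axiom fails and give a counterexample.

No. d fails symmetry: d(8, 1) = |6·8 - 4·1| = |44| = 44, but d(1, 8) = |6·1 - 4·8| = |-26| = 26. Since 44 ≠ 26, d(x,y) ≠ d(y,x) in general.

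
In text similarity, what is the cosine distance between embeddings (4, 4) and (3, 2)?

With u = (4, 4), v = (3, 2):
u·v = 4·3 + 4·2 = 12 + 8 = 20.
|u| = √(4² + 4²) = √32, |v| = √(3² + 2²) = √13, so |u||v| = √(32·13) = √416.
cos θ = (u·v)/(|u||v|) = 20/√416 ≈ 0.9806
Cosine distance = 1 - cos θ ≈ 1 - 0.9806 = 0.0194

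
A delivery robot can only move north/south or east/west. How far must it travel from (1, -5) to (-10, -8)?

Σ|x_i - y_i| = |1 - (-10)| + |-5 - (-8)| = 11 + 3 = 14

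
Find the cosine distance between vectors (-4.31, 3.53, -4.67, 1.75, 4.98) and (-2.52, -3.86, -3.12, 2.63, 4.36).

With u = (-4.31, 3.53, -4.67, 1.75, 4.98), v = (-2.52, -3.86, -3.12, 2.63, 4.36):
u·v = (-4.31)·(-2.52) + 3.53·(-3.86) + (-4.67)·(-3.12) + 1.75·2.63 + 4.98·4.36 = 10.8612 + (-13.6258) + 14.5704 + 4.6025 + 21.7128 = 38.1211.
|u| = √((-4.31)² + 3.53² + (-4.67)² + 1.75² + 4.98²) = √(18.5761 + 12.4609 + 21.8089 + 3.0625 + 24.8004) = √80.7088, |v| = √((-2.52)² + (-3.86)² + (-3.12)² + 2.63² + 4.36²) = √(6.3504 + 14.8996 + 9.7344 + 6.9169 + 19.0096) = √56.9109.
cos θ = (u·v)/(|u||v|) = 38.1211/(√80.7088·√56.9109) ≈ 0.5625
Cosine distance = 1 - cos θ ≈ 1 - 0.5625 = 0.4375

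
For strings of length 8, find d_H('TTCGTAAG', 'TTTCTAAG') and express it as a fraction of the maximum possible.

Differing positions: 3, 4. Hamming distance = 2. The maximum possible Hamming distance for length-8 strings is 8, so d_H/8 = 2/8 = 0.25.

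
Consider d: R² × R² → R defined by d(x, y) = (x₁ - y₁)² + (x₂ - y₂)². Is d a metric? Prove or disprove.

No. The squared Euclidean distance fails the triangle inequality. Counterexample: x = (0, 0), y = (2, 5), z = (4, 10). d(x,z) = 4² + 10² = 116, but d(x,y) + d(y,z) = (2² + 5²) + (2² + 5²) = 29 + 29 = 58. Since 116 > 58, the triangle inequality is violated. (Note: √d, the ordinary Euclidean distance, IS a metric.)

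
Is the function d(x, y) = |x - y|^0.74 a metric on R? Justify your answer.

Yes. With 0 < p = 0.74 ≤ 1, d(x,y) = |x-y|^0.74 is a metric on R. Non-negativity and symmetry are immediate; |x-y|^0.74 = 0 ⟺ |x-y| = 0 ⟺ x = y. For the triangle inequality, the function t ↦ t^0.74 is subadditive on [0,∞) when p ≤ 1, so |x-z|^0.74 ≤ (|x-y| + |y-z|)^0.74 ≤ |x-y|^0.74 + |y-z|^0.74.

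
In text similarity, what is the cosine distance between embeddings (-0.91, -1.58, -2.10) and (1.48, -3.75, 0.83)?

With u = (-0.91, -1.58, -2.10), v = (1.48, -3.75, 0.83):
u·v = (-0.91)·1.48 + (-1.58)·(-3.75) + (-2.1)·0.83 = (-1.3468) + 5.925 + (-1.743) = 2.8352.
|u| = √((-0.91)² + (-1.58)² + (-2.1)²) = √(0.8281 + 2.4964 + 4.41) = √7.7345, |v| = √(1.48² + (-3.75)² + 0.83²) = √(2.1904 + 14.0625 + 0.6889) = √16.9418.
cos θ = (u·v)/(|u||v|) = 2.8352/(√7.7345·√16.9418) ≈ 0.2477
Cosine distance = 1 - cos θ ≈ 1 - 0.2477 = 0.7523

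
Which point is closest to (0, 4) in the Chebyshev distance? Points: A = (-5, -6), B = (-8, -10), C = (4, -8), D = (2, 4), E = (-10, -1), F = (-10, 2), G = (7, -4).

Distances: d(A) = 10, d(B) = 14, d(C) = 12, d(D) = 2, d(E) = 10, d(F) = 10, d(G) = 8. Nearest: D = (2, 4) with distance 2.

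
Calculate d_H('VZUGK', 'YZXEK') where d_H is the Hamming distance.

Differing positions: 1, 3, 4. Hamming distance = 3.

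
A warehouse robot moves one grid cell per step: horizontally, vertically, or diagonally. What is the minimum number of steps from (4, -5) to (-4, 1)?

max(|x_i - y_i|) = max(|4 - (-4)|, |-5 - 1|) = max(8, 6) = 8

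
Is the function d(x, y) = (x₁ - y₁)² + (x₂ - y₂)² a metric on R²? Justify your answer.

No. The squared Euclidean distance fails the triangle inequality. Counterexample: x = (0, 0), y = (4, 5), z = (8, 10). d(x,z) = 8² + 10² = 164, but d(x,y) + d(y,z) = (4² + 5²) + (4² + 5²) = 41 + 41 = 82. Since 164 > 82, the triangle inequality is violated. (Note: √d, the ordinary Euclidean distance, IS a metric.)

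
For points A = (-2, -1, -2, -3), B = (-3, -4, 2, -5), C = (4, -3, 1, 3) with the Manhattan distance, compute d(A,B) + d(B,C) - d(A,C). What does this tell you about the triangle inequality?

d(A,B) = 1 + 3 + 4 + 2 = 10, d(B,C) = 7 + 1 + 1 + 8 = 17, d(A,C) = 6 + 2 + 3 + 6 = 17.
d(A,B) + d(B,C) - d(A,C) = 10 + 17 - 17 = 27 - 17 = 10. This is ≥ 0, so the triangle inequality holds for these points.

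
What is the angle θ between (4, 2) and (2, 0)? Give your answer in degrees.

With u = (4, 2), v = (2, 0):
u·v = 4·2 + 2·0 = 8 + 0 = 8.
|u| = √(4² + 2²) = √20, |v| = √(2² + 0²) = √4, so |u||v| = √(20·4) = √80.
cos θ = (u·v)/(|u||v|) = 8/√80 ≈ 0.894427
θ = arccos(0.894427) ≈ 26.57°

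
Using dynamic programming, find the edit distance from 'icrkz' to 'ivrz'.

Let D[i][j] be the edit distance between the first i characters of 'icrkz' and the first j characters of 'ivrz', with D[i][0] = i, D[0][j] = j, and D[i][j] = D[i-1][j-1] if the characters match, else 1 + min(D[i-1][j], D[i][j-1], D[i-1][j-1]). Filling the table (rows: prefixes of 'icrkz', columns: prefixes of 'ivrz'):
     ε  i  v  r  z
  ε  0  1  2  3  4
  i  1  0  1  2  3
  c  2  1  1  2  3
  r  3  2  2  1  2
  k  4  3  3  2  2
  z  5  4  4  3  2
The bottom-right entry gives D[5][4] = 2, so no sequence of fewer than 2 edits works. Backtracking through the table gives one optimal edit sequence (2 edits):
  icrkz → ivrkz (sub c→v @2)
  ivrkz → ivrz (del k @4)
Edit distance = 2.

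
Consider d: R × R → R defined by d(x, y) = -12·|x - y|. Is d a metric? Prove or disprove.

No. With c = -12 < 0, d fails non-negativity: d(4, 8) = -12·|4 - 8| = -12·4 = -48 < 0.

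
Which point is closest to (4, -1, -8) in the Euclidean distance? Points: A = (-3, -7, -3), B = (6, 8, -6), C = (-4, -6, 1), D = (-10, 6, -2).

Distances: d(A) ≈ 10.4881, d(B) ≈ 9.434, d(C) ≈ 13.0384, d(D) ≈ 16.7631. Nearest: B = (6, 8, -6) with distance 9.434.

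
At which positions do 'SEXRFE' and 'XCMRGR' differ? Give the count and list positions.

Differing positions: 1, 2, 3, 5, 6. Hamming distance = 5.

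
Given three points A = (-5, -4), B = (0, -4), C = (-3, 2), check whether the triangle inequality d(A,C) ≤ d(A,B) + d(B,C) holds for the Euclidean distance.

d(A,B) = √(5² + 0²) = √25 = 5, d(B,C) = √(3² + 6²) = √45 ≈ 6.7082, d(A,C) = √(2² + 6²) = √40 ≈ 6.3246.
d(A,C) ≈ 6.3246 ≤ 5 + 6.7082 = 11.7082. Triangle inequality is satisfied.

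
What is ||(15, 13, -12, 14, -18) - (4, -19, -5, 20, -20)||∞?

max(|x_i - y_i|) = max(|15 - 4|, |13 - (-19)|, |-12 - (-5)|, |14 - 20|, |-18 - (-20)|) = max(11, 32, 7, 6, 2) = 32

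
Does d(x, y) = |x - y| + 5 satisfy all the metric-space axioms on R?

No. d fails identity of indiscernibles (specifically d(x,x) = 0): d(4, 4) = |4 - 4| + 5 = 0 + 5 = 5 ≠ 0.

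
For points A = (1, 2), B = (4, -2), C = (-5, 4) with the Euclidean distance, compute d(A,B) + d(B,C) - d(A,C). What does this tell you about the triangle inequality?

d(A,B) = √(3² + 4²) = √25 = 5, d(B,C) = √(9² + 6²) = √117 ≈ 10.8167, d(A,C) = √(6² + 2²) = √40 ≈ 6.3246.
d(A,B) + d(B,C) - d(A,C) = 5 + 10.8167 - 6.3246 = 15.8167 - 6.3246 = 9.4921 (to 4 decimal places). This is ≥ 0, so the triangle inequality holds for these points.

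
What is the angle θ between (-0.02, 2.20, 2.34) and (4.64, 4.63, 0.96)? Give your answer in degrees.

With u = (-0.02, 2.20, 2.34), v = (4.64, 4.63, 0.96):
u·v = (-0.02)·4.64 + 2.2·4.63 + 2.34·0.96 = (-0.0928) + 10.186 + 2.2464 = 12.3396.
|u| = √((-0.02)² + 2.2² + 2.34²) = √(0.0004 + 4.84 + 5.4756) = √10.316, |v| = √(4.64² + 4.63² + 0.96²) = √(21.5296 + 21.4369 + 0.9216) = √43.8881.
cos θ = (u·v)/(|u||v|) = 12.3396/(√10.316·√43.8881) ≈ 0.579925
θ = arccos(0.579925) ≈ 54.55°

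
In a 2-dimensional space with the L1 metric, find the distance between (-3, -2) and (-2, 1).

Σ|x_i - y_i| = |-3 - (-2)| + |-2 - 1| = 1 + 3 = 4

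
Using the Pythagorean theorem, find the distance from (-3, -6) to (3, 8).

√(Σ(x_i - y_i)²) = √((-3 - 3)² + (-6 - 8)²)
= √((-6)² + (-14)²) = √(36 + 196) = √232 ≈ 15.2315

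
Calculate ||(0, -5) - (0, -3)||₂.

√(Σ(x_i - y_i)²) = √((0 - 0)² + (-5 - (-3))²)
= √(0² + (-2)²) = √(0 + 4) = √4 = 2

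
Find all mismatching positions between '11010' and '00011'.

Differing positions: 1, 2, 5. Hamming distance = 3.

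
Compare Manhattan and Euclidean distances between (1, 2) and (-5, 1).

L1 = |1 - (-5)| + |2 - 1| = 6 + 1 = 7
L2 = √(6² + 1²) = √37 ≈ 6.0828
L1 ≥ L2 always (equality iff movement is along one axis); L1 > L2 here.
Ratio L1/L2 = 7/√37 ≈ 1.1508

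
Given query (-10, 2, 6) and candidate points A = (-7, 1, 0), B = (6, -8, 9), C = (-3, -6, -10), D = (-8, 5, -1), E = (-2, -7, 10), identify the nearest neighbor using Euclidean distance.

Distances: d(A) ≈ 6.7823, d(B) ≈ 19.105, d(C) ≈ 19.2094, d(D) ≈ 7.874, d(E) ≈ 12.6886. Nearest: A = (-7, 1, 0) with distance 6.7823.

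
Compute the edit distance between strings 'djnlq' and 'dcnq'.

Let D[i][j] be the edit distance between the first i characters of 'djnlq' and the first j characters of 'dcnq', with D[i][0] = i, D[0][j] = j, and D[i][j] = D[i-1][j-1] if the characters match, else 1 + min(D[i-1][j], D[i][j-1], D[i-1][j-1]). Filling the table (rows: prefixes of 'djnlq', columns: prefixes of 'dcnq'):
     ε  d  c  n  q
  ε  0  1  2  3  4
  d  1  0  1  2  3
  j  2  1  1  2  3
  n  3  2  2  1  2
  l  4  3  3  2  2
  q  5  4  4  3  2
The bottom-right entry gives D[5][4] = 2, so no sequence of fewer than 2 edits works. Backtracking through the table gives one optimal edit sequence (2 edits):
  djnlq → dcnlq (sub j→c @2)
  dcnlq → dcnq (del l @4)
Edit distance = 2.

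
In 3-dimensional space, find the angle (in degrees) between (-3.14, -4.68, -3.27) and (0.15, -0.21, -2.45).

With u = (-3.14, -4.68, -3.27), v = (0.15, -0.21, -2.45):
u·v = (-3.14)·0.15 + (-4.68)·(-0.21) + (-3.27)·(-2.45) = (-0.471) + 0.9828 + 8.0115 = 8.5233.
|u| = √((-3.14)² + (-4.68)² + (-3.27)²) = √(9.8596 + 21.9024 + 10.6929) = √42.4549, |v| = √(0.15² + (-0.21)² + (-2.45)²) = √(0.0225 + 0.0441 + 6.0025) = √6.0691.
cos θ = (u·v)/(|u||v|) = 8.5233/(√42.4549·√6.0691) ≈ 0.530984
θ = arccos(0.530984) ≈ 57.93°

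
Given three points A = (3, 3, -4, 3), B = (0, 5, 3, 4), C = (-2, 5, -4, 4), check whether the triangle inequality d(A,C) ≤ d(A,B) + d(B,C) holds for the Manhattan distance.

d(A,B) = 3 + 2 + 7 + 1 = 13, d(B,C) = 2 + 0 + 7 + 0 = 9, d(A,C) = 5 + 2 + 0 + 1 = 8.
d(A,C) = 8 ≤ 13 + 9 = 22. Triangle inequality is satisfied.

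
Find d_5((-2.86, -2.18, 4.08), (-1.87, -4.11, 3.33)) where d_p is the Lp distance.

(Σ|x_i - y_i|^5)^(1/5) = (|-2.86 - (-1.87)|^5 + |-2.18 - (-4.11)|^5 + |4.08 - 3.33|^5)^(1/5)
= (0.99^5 + 1.93^5 + 0.75^5)^(1/5) ≈ (0.951 + 26.7785 + 0.2373)^(1/5) = (27.9668)^(1/5) ≈ 1.9468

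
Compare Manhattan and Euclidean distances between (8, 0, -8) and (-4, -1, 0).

L1 = |8 - (-4)| + |0 - (-1)| + |-8 - 0| = 12 + 1 + 8 = 21
L2 = √(12² + 1² + 8²) = √209 ≈ 14.4568
L1 ≥ L2 always (equality iff movement is along one axis); L1 > L2 here.
Ratio L1/L2 = 21/√209 ≈ 1.4526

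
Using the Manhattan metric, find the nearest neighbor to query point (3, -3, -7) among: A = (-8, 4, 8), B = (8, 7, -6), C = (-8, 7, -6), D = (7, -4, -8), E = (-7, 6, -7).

Distances: d(A) = 33, d(B) = 16, d(C) = 22, d(D) = 6, d(E) = 19. Nearest: D = (7, -4, -8) with distance 6.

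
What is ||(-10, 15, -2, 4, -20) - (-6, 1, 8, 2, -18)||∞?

max(|x_i - y_i|) = max(|-10 - (-6)|, |15 - 1|, |-2 - 8|, |4 - 2|, |-20 - (-18)|) = max(4, 14, 10, 2, 2) = 14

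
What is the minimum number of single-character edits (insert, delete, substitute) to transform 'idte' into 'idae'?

Let D[i][j] be the edit distance between the first i characters of 'idte' and the first j characters of 'idae', with D[i][0] = i, D[0][j] = j, and D[i][j] = D[i-1][j-1] if the characters match, else 1 + min(D[i-1][j], D[i][j-1], D[i-1][j-1]). Filling the table (rows: prefixes of 'idte', columns: prefixes of 'idae'):
     ε  i  d  a  e
  ε  0  1  2  3  4
  i  1  0  1  2  3
  d  2  1  0  1  2
  t  3  2  1  1  2
  e  4  3  2  2  1
The bottom-right entry gives D[4][4] = 1, so no sequence of fewer than 1 edit works. Backtracking through the table gives one optimal edit sequence (1 edit):
  idte → idae (sub t→a @3)
Edit distance = 1.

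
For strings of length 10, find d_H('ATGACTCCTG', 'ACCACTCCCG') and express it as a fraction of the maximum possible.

Differing positions: 2, 3, 9. Hamming distance = 3. The maximum possible Hamming distance for length-10 strings is 10, so d_H/10 = 3/10 = 0.3.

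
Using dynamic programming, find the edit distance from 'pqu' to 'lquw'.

Let D[i][j] be the edit distance between the first i characters of 'pqu' and the first j characters of 'lquw', with D[i][0] = i, D[0][j] = j, and D[i][j] = D[i-1][j-1] if the characters match, else 1 + min(D[i-1][j], D[i][j-1], D[i-1][j-1]). Filling the table (rows: prefixes of 'pqu', columns: prefixes of 'lquw'):
     ε  l  q  u  w
  ε  0  1  2  3  4
  p  1  1  2  3  4
  q  2  2  1  2  3
  u  3  3  2  1  2
The bottom-right entry gives D[3][4] = 2, so no sequence of fewer than 2 edits works. Backtracking through the table gives one optimal edit sequence (2 edits):
  pqu → lqu (sub p→l @1)
  lqu → lquw (ins w @4)
Edit distance = 2.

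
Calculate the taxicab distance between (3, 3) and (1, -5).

Σ|x_i - y_i| = |3 - 1| + |3 - (-5)| = 2 + 8 = 10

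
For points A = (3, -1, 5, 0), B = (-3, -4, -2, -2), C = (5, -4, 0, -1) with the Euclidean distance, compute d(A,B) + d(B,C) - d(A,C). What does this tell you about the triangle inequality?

d(A,B) = √(6² + 3² + 7² + 2²) = √98 ≈ 9.8995, d(B,C) = √(8² + 0² + 2² + 1²) = √69 ≈ 8.3066, d(A,C) = √(2² + 3² + 5² + 1²) = √39 ≈ 6.245.
d(A,B) + d(B,C) - d(A,C) = 9.8995 + 8.3066 - 6.245 = 18.2061 - 6.245 = 11.9611 (to 4 decimal places). This is ≥ 0, so the triangle inequality holds for these points.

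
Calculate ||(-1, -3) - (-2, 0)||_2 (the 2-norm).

(Σ|x_i - y_i|^2)^(1/2) = (|-1 - (-2)|^2 + |-3 - 0|^2)^(1/2)
= (1^2 + 3^2)^(1/2) = (1 + 9)^(1/2) = (10)^(1/2) ≈ 3.1623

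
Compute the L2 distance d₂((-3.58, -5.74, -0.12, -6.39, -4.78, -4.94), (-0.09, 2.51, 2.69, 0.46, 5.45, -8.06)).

√(Σ(x_i - y_i)²) = √((-3.58 - (-0.09))² + (-5.74 - 2.51)² + (-0.12 - 2.69)² + (-6.39 - 0.46)² + (-4.78 - 5.45)² + (-4.94 - (-8.06))²)
= √((-3.49)² + (-8.25)² + (-2.81)² + (-6.85)² + (-10.23)² + 3.12²) = √(12.1801 + 68.0625 + 7.8961 + 46.9225 + 104.6529 + 9.7344) = √249.4485 ≈ 15.7939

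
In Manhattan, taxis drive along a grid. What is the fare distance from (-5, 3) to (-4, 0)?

Σ|x_i - y_i| = |-5 - (-4)| + |3 - 0| = 1 + 3 = 4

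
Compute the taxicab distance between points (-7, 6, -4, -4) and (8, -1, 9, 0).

Σ|x_i - y_i| = |-7 - 8| + |6 - (-1)| + |-4 - 9| + |-4 - 0| = 15 + 7 + 13 + 4 = 39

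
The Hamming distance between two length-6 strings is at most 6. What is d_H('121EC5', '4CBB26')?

Differing positions: 1, 2, 3, 4, 5, 6. Hamming distance = 6. The maximum possible Hamming distance for length-6 strings is 6, so d_H/6 = 6/6 = 1.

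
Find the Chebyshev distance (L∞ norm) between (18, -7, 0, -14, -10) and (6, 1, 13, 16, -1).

max(|x_i - y_i|) = max(|18 - 6|, |-7 - 1|, |0 - 13|, |-14 - 16|, |-10 - (-1)|) = max(12, 8, 13, 30, 9) = 30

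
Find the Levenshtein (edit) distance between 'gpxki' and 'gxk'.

Let D[i][j] be the edit distance between the first i characters of 'gpxki' and the first j characters of 'gxk', with D[i][0] = i, D[0][j] = j, and D[i][j] = D[i-1][j-1] if the characters match, else 1 + min(D[i-1][j], D[i][j-1], D[i-1][j-1]). Filling the table (rows: prefixes of 'gpxki', columns: prefixes of 'gxk'):
     ε  g  x  k
  ε  0  1  2  3
  g  1  0  1  2
  p  2  1  1  2
  x  3  2  1  2
  k  4  3  2  1
  i  5  4  3  2
The bottom-right entry gives D[5][3] = 2, so no sequence of fewer than 2 edits works. Backtracking through the table gives one optimal edit sequence (2 edits):
  gpxki → gxki (del p @2)
  gxki → gxk (del i @4)
Edit distance = 2.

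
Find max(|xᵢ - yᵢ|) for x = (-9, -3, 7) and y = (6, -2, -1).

max(|x_i - y_i|) = max(|-9 - 6|, |-3 - (-2)|, |7 - (-1)|) = max(15, 1, 8) = 15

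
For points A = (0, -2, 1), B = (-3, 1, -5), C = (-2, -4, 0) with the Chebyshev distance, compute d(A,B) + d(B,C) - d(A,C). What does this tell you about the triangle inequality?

d(A,B) = max(3, 3, 6) = 6, d(B,C) = max(1, 5, 5) = 5, d(A,C) = max(2, 2, 1) = 2.
d(A,B) + d(B,C) - d(A,C) = 6 + 5 - 2 = 11 - 2 = 9. This is ≥ 0, so the triangle inequality holds for these points.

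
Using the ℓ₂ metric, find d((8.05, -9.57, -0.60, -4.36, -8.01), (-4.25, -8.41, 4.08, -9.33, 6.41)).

√(Σ(x_i - y_i)²) = √((8.05 - (-4.25))² + (-9.57 - (-8.41))² + (-0.6 - 4.08)² + (-4.36 - (-9.33))² + (-8.01 - 6.41)²)
= √(12.3² + (-1.16)² + (-4.68)² + 4.97² + (-14.42)²) = √(151.29 + 1.3456 + 21.9024 + 24.7009 + 207.9364) = √407.1753 ≈ 20.1786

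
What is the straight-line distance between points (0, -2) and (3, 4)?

√(Σ(x_i - y_i)²) = √((0 - 3)² + (-2 - 4)²)
= √((-3)² + (-6)²) = √(9 + 36) = √45 ≈ 6.7082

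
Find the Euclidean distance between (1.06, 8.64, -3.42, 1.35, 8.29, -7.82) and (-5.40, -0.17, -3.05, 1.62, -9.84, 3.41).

√(Σ(x_i - y_i)²) = √((1.06 - (-5.4))² + (8.64 - (-0.17))² + (-3.42 - (-3.05))² + (1.35 - 1.62)² + (8.29 - (-9.84))² + (-7.82 - 3.41)²)
= √(6.46² + 8.81² + (-0.37)² + (-0.27)² + 18.13² + (-11.23)²) = √(41.7316 + 77.6161 + 0.1369 + 0.0729 + 328.6969 + 126.1129) = √574.3673 ≈ 23.966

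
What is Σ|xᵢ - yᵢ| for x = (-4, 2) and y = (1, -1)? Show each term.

Σ|x_i - y_i| = |-4 - 1| + |2 - (-1)| = 5 + 3 = 8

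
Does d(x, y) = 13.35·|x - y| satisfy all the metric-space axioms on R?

Yes. Since |x - y| is a metric on R and 13.35 > 0, the positive scalar multiple 13.35·|x - y| is also a metric: scaling by a positive constant preserves non-negativity, identity (d=0 ⟺ |x-y|=0 ⟺ x=y), symmetry, and the triangle inequality.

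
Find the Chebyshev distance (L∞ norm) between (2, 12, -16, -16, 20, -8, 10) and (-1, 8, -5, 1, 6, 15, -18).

max(|x_i - y_i|) = max(|2 - (-1)|, |12 - 8|, |-16 - (-5)|, |-16 - 1|, |20 - 6|, |-8 - 15|, |10 - (-18)|) = max(3, 4, 11, 17, 14, 23, 28) = 28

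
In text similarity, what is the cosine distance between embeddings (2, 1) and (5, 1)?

With u = (2, 1), v = (5, 1):
u·v = 2·5 + 1·1 = 10 + 1 = 11.
|u| = √(2² + 1²) = √5, |v| = √(5² + 1²) = √26, so |u||v| = √(5·26) = √130.
cos θ = (u·v)/(|u||v|) = 11/√130 ≈ 0.9648
Cosine distance = 1 - cos θ ≈ 1 - 0.9648 = 0.0352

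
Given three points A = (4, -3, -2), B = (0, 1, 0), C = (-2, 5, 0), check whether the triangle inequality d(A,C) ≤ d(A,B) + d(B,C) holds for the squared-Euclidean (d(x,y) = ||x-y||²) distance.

d(A,B) = 4² + 4² + 2² = 36, d(B,C) = 2² + 4² + 0² = 20, d(A,C) = 6² + 8² + 2² = 104.
d(A,C) = 104 > 36 + 20 = 56. Triangle inequality is VIOLATED. (Squared-Euclidean is not a metric — this is a counterexample.)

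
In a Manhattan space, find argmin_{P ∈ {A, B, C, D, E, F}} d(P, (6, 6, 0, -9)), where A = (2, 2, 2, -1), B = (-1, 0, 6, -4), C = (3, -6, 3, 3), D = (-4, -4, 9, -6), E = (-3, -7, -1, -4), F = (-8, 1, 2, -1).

Distances: d(A) = 18, d(B) = 24, d(C) = 30, d(D) = 32, d(E) = 28, d(F) = 29. Nearest: A = (2, 2, 2, -1) with distance 18.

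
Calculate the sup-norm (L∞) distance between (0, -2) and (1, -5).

max(|x_i - y_i|) = max(|0 - 1|, |-2 - (-5)|) = max(1, 3) = 3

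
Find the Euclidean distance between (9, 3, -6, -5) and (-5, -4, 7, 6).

√(Σ(x_i - y_i)²) = √((9 - (-5))² + (3 - (-4))² + (-6 - 7)² + (-5 - 6)²)
= √(14² + 7² + (-13)² + (-11)²) = √(196 + 49 + 169 + 121) = √535 ≈ 23.1301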